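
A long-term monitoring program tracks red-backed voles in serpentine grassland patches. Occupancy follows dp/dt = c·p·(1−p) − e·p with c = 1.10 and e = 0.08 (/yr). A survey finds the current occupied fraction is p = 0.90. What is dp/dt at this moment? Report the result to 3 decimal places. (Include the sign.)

0.027

Colonization term: c·p·(1−p) = 1.10×0.90×0.1000 = 0.09900.
Extinction term: e·p = 0.07200.
dp/dt = 0.09900 − 0.07200 = 0.02700.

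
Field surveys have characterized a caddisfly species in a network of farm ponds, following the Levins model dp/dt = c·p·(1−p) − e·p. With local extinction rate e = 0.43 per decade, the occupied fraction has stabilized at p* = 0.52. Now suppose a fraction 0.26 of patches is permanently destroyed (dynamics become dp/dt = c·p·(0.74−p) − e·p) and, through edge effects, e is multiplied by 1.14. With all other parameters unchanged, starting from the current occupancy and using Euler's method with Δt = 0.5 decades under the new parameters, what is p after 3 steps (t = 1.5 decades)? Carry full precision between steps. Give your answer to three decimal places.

0.358

Balance c(1−p*) = e gives c = e/(1 − 0.52000) = 0.43/0.48000 = 0.89583.
Starting from p₀ = 0.52000; update p ← p + (dp/dt)·Δt with the new parameters.
t = 0.5: p = 0.52000 + (-0.07621) = 0.44379
t = 1: p = 0.44379 + (-0.04989) = 0.39390
t = 1.5: p = 0.39390 + (-0.03548) = 0.35842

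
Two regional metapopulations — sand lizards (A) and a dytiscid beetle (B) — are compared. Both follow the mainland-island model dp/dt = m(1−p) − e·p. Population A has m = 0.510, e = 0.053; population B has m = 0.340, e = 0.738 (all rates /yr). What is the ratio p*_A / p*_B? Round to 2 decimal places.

2.87

A: p*_A = m/(m+e) = 0.510/0.5630 = 0.9059.
B: p*_B = 0.340/1.0780 = 0.3154.
p*_A / p*_B = 0.9059/0.3154 = 2.8721.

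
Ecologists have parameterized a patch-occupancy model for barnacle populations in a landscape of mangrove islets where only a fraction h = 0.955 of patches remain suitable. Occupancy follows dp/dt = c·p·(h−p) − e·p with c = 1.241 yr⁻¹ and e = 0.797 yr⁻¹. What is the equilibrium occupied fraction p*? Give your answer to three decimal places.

Setting dp/dt = 0 and dividing by p* gives c·(h−p*) = e.
So p* = h − e/c = 0.955 − 0.797/1.241 = 0.955 − 0.6422 = 0.3128.

0.313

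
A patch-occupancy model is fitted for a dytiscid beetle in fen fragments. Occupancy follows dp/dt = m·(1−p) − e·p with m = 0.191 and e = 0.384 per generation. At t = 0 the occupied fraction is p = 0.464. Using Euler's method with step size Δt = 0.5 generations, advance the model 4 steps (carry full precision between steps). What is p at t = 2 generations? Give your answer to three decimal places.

Update rule: p ← p + [m·(1−p) − e·p]·Δt with Δt = 0.5.
  1  |  dp/dt·Δt = -0.037900  |  p_1 = 0.426100
  2  |  dp/dt·Δt = -0.027004  |  p_2 = 0.399096
  3  |  dp/dt·Δt = -0.019240  |  p_3 = 0.379856
  4  |  dp/dt·Δt = -0.013709  |  p_4 = 0.366147

0.366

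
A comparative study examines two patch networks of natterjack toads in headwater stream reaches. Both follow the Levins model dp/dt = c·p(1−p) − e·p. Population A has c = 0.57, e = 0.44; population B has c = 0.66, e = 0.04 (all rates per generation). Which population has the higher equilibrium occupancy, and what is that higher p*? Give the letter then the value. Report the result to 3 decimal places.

A: p*_A = 1 − 0.44/0.57 = 0.2281.
B: p*_B = 1 − 0.04/0.66 = 0.9394.
B is higher at 0.9394.

B, 0.939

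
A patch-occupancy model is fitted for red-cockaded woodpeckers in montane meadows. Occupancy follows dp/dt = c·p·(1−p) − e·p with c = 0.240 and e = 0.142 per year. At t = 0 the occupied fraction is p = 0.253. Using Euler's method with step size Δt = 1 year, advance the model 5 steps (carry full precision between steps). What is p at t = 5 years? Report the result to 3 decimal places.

0.297

Update rule: p ← p + [c·p·(1−p) − e·p]·Δt with Δt = 1.
t = 1: p = 0.25300 + (+0.00943) = 0.26243
t = 2: p = 0.26243 + (+0.00919) = 0.27162
t = 3: p = 0.27162 + (+0.00891) = 0.28053
t = 4: p = 0.28053 + (+0.00860) = 0.28914
t = 5: p = 0.28914 + (+0.00827) = 0.29741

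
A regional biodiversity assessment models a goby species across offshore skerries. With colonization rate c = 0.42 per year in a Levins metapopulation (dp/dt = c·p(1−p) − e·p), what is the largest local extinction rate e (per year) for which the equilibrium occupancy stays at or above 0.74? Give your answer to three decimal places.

0.109

1 − e/c ≥ 0.74 ⇒ e ≤ c(1 − 0.74) = 0.42 × 0.2600.
e_max = 0.1092.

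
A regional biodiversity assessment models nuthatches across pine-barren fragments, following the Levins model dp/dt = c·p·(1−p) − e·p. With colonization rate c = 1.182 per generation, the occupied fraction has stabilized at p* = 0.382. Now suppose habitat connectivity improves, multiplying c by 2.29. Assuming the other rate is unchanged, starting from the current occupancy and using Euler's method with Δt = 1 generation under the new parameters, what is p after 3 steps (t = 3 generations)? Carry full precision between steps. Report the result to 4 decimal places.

0.7414

Balance c(1−p*) = e gives e = 1.182×(1 − 0.38200) = 0.73048.
Starting from p₀ = 0.38200; update p ← p + (dp/dt)·Δt with the new parameters.
step 1: Δp = +0.35996, p = 0.74196
step 2: Δp = -0.02376, p = 0.71820
step 3: Δp = +0.02320, p = 0.74139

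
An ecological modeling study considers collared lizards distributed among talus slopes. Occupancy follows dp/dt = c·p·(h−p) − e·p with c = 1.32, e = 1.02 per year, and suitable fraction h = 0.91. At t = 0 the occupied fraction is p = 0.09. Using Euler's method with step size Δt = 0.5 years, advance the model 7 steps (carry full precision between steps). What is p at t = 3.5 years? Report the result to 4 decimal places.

Update rule: p ← p + [c·p·(h−p) − e·p]·Δt with Δt = 0.5.
  1  |  dp/dt·Δt = +0.002808  |  p_1 = 0.092808
  2  |  dp/dt·Δt = +0.002724  |  p_2 = 0.095532
  3  |  dp/dt·Δt = +0.002632  |  p_3 = 0.098163
  4  |  dp/dt·Δt = +0.002534  |  p_4 = 0.100697
  5  |  dp/dt·Δt = +0.002431  |  p_5 = 0.103128
  6  |  dp/dt·Δt = +0.002324  |  p_6 = 0.105452
  7  |  dp/dt·Δt = +0.002215  |  p_7 = 0.107667

0.1077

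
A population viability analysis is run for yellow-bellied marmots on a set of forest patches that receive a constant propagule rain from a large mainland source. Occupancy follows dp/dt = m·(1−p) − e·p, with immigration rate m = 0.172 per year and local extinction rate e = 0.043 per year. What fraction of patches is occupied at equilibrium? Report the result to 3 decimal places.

0.800

At equilibrium the propagule rain into empty patches balances local extinction: m(1−p*) = e·p*.
p* = m/(m+e) = 0.172/(0.172+0.043) = 0.172/0.2150 = 0.8000.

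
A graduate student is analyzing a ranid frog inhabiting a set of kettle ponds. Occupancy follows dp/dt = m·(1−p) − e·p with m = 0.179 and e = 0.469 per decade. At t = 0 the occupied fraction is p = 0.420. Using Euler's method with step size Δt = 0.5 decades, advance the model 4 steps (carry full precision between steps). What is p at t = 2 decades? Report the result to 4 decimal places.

0.3063

Update rule: p ← p + [m·(1−p) − e·p]·Δt with Δt = 0.5.
step 1: Δp = -0.04658, p = 0.37342
step 2: Δp = -0.03149, p = 0.34193
step 3: Δp = -0.02129, p = 0.32065
step 4: Δp = -0.01439, p = 0.30626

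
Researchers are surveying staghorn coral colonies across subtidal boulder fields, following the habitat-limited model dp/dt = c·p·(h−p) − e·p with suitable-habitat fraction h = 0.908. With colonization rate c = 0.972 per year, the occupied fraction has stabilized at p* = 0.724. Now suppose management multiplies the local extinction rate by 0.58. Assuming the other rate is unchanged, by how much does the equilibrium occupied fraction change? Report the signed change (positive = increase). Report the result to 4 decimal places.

Balance c(h−p*) = e gives e = 0.972×(0.908 − 0.72400) = 0.17885.
New p* = 0.908 − e/c = 0.908 − 0.10373/0.97200 = 0.80128.
Δp* = 0.80128 − 0.72400 = +0.07728.

0.0773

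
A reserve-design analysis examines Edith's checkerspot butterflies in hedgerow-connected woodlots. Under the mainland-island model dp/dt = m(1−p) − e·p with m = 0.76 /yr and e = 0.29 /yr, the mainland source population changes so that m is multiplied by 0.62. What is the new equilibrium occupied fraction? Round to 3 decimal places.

Before: p* = 0.76/(0.76+0.29) = 0.7238.
After: m = 0.4712, e = 0.29; p* = 0.4712/0.7612 = 0.6190.

0.619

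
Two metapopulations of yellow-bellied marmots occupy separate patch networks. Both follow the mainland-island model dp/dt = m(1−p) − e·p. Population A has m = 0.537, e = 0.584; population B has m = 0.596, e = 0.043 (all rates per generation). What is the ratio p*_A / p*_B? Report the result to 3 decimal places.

A: p*_A = m/(m+e) = 0.537/1.1210 = 0.4790.
B: p*_B = 0.596/0.6390 = 0.9327.
p*_A / p*_B = 0.4790/0.9327 = 0.5136.

0.514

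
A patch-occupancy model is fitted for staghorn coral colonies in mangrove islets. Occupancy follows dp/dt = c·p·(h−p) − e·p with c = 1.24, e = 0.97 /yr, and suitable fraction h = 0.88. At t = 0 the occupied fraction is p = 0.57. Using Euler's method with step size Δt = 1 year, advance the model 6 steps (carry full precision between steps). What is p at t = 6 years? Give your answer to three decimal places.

0.136

Update rule: p ← p + [c·p·(h−p) − e·p]·Δt with Δt = 1.
p: 0.57000 → 0.23621  (Δp = -0.33379)
p: 0.23621 → 0.19565  (Δp = -0.04056)
p: 0.19565 → 0.17190  (Δp = -0.02375)
p: 0.17190 → 0.15609  (Δp = -0.01581)
p: 0.15609 → 0.14480  (Δp = -0.01129)
p: 0.14480 → 0.13635  (Δp = -0.00845)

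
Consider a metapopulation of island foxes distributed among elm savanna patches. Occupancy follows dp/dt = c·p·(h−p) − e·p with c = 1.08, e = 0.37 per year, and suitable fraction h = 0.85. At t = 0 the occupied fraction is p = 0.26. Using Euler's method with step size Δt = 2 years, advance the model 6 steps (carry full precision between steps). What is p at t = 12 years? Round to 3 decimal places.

Update rule: p ← p + [c·p·(h−p) − e·p]·Δt with Δt = 2.
t = 2: p = 0.26000 + (+0.13894) = 0.39894
t = 4: p = 0.39894 + (+0.09346) = 0.49241
t = 6: p = 0.49241 + (+0.01595) = 0.50836
t = 8: p = 0.50836 + (-0.00105) = 0.50731
t = 10: p = 0.50731 + (+0.00010) = 0.50742
t = 12: p = 0.50742 + (-0.00001) = 0.50741

0.507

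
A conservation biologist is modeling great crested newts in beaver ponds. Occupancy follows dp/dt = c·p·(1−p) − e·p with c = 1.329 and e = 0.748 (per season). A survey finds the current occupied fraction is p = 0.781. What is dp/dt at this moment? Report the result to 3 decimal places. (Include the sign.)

Colonization term: c·p·(1−p) = 1.329×0.781×0.2190 = 0.22731.
Extinction term: e·p = 0.58419.
dp/dt = 0.22731 − 0.58419 = -0.35688.

-0.357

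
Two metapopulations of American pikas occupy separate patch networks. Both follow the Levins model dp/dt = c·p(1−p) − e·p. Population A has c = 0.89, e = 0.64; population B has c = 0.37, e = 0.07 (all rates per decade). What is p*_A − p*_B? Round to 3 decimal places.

-0.530

A: p*_A = 1 − 0.64/0.89 = 0.2809.
B: p*_B = 1 − 0.07/0.37 = 0.8108.
p*_A − p*_B = 0.2809 − 0.8108 = -0.5299.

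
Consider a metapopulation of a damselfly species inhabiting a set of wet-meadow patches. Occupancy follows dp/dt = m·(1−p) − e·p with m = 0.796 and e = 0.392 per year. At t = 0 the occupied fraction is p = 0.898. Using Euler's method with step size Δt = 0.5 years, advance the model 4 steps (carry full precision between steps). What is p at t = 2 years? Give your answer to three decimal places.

Update rule: p ← p + [m·(1−p) − e·p]·Δt with Δt = 0.5.
step 1: Δp = -0.13541, p = 0.76259
step 2: Δp = -0.05498, p = 0.70761
step 3: Δp = -0.02232, p = 0.68529
step 4: Δp = -0.00906, p = 0.67623

0.676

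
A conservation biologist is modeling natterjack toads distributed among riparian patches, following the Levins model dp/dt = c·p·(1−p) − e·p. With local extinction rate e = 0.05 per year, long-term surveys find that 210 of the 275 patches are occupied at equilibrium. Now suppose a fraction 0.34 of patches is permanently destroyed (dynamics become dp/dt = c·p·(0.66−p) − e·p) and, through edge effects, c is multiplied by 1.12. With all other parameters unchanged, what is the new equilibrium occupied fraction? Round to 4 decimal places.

Observed p* = 210/275 = 0.76364.
Balance c(1−p*) = e gives c = e/(1 − 0.76364) = 0.05/0.23636 = 0.21154.
New p* = 0.66 − e/c = 0.66 − 0.05000/0.23692 = 0.44896.

0.4490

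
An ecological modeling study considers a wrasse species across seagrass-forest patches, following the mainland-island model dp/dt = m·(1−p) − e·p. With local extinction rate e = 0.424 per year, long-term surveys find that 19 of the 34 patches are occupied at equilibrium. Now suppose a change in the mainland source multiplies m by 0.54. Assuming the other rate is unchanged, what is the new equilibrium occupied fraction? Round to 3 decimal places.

0.406

Observed p* = 19/34 = 0.55882.
Balance m(1−p*) = e·p* gives m = e·p*/(1−p*) = 0.424×0.55882/0.44118 = 0.53706.
New p* = m/(m+e) = 0.29001/(0.29001+0.42400) = 0.40617.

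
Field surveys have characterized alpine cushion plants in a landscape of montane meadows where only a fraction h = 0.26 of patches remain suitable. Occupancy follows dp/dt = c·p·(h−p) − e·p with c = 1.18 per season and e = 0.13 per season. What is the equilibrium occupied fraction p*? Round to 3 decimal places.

Setting dp/dt = 0 and dividing by p* gives c·(h−p*) = e.
So p* = h − e/c = 0.26 − 0.13/1.18 = 0.26 − 0.1102 = 0.1498.

0.150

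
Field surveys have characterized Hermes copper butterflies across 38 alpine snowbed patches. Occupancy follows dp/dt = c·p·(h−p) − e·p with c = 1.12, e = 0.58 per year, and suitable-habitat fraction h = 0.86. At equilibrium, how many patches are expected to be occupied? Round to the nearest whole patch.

13

p* = h − e/c = 0.86 − 0.5179 = 0.3421.
Expected occupied patches = N × p* = 38 × 0.3421 = 13.00 ≈ 13.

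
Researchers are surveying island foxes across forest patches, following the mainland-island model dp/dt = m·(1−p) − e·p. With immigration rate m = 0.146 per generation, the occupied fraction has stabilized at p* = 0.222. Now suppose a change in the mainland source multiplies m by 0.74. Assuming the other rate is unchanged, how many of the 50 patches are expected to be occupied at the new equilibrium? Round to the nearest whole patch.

9

Balance m(1−p*) = e·p* gives e = m(1−p*)/p* = 0.146×0.77800/0.22200 = 0.51166.
New p* = m/(m+e) = 0.10804/(0.10804+0.51166) = 0.17434.
Expected occupied = 50 × 0.17434 = 8.72 ≈ 9.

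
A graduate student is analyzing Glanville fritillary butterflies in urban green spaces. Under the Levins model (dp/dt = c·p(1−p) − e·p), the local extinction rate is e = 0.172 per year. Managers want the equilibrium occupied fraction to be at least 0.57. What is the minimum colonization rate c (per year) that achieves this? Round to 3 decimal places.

p* = 1 − e/c ≥ 0.57 requires e/c ≤ 0.4300, i.e. c ≥ e/0.4300.
c_min = 0.172/0.4300 = 0.4000.

0.400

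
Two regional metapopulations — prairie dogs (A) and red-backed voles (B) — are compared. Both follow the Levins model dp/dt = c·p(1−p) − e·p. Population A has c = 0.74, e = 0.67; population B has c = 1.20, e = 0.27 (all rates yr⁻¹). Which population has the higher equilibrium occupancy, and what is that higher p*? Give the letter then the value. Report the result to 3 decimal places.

B, 0.775

A: p*_A = 1 − 0.67/0.74 = 0.0946.
B: p*_B = 1 − 0.27/1.20 = 0.7750.
B is higher at 0.7750.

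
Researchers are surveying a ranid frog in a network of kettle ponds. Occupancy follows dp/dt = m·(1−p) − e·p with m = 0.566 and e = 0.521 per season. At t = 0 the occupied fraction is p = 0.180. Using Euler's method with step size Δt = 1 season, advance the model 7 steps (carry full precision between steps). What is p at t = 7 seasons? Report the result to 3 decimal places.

0.521

Update rule: p ← p + [m·(1−p) − e·p]·Δt with Δt = 1.
p: 0.18000 → 0.55034  (Δp = +0.37034)
p: 0.55034 → 0.51812  (Δp = -0.03222)
p: 0.51812 → 0.52092  (Δp = +0.00280)
p: 0.52092 → 0.52068  (Δp = -0.00024)
p: 0.52068 → 0.52070  (Δp = +0.00002)
p: 0.52070 → 0.52070  (Δp = -0.00000)
p: 0.52070 → 0.52070  (Δp = +0.00000)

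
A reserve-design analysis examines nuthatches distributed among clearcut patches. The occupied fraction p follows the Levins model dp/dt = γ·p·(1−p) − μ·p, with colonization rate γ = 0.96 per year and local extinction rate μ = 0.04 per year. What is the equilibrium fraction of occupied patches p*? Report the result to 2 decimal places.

At equilibrium, colonization balances extinction: γ·p*·(1−p*) = μ·p*.
So p* = 1 − μ/γ = 1 − 0.04/0.96 = 1 − 0.0417 = 0.9583.

0.96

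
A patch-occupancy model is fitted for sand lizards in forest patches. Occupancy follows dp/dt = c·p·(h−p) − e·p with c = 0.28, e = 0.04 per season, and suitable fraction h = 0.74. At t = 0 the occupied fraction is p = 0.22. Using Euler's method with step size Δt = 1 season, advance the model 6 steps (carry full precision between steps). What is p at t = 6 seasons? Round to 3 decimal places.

Update rule: p ← p + [c·p·(h−p) − e·p]·Δt with Δt = 1.
step 1: Δp = +0.02323, p = 0.24323
step 2: Δp = +0.02410, p = 0.26734
step 3: Δp = +0.02469, p = 0.29202
step 4: Δp = +0.02495, p = 0.31697
step 5: Δp = +0.02487, p = 0.34184
step 6: Δp = +0.02444, p = 0.36627

0.366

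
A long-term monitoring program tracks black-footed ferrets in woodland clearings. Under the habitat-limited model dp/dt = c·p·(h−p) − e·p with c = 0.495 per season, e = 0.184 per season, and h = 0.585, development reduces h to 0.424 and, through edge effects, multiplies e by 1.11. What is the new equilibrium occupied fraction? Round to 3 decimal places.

0.011

Before: p* = h − e/c = 0.585 − 0.184/0.495 = 0.585 − 0.3717 = 0.2133.
After: c = 0.495, e = 0.20424, h = 0.424; p* = 0.424 − 0.20424/0.495 = 0.0114.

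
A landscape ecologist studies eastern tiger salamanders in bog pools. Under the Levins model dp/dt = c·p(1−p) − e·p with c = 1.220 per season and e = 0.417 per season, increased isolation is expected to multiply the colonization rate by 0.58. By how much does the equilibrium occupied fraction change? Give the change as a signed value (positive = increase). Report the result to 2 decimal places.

-0.25

Before: p* = 1 − 0.417/1.220 = 0.6582.
After the change, c = 0.7076, e = 0.417, so p* = 1 − 0.417/0.7076 = 0.4107.
Δp* = 0.4107 − 0.6582 = -0.2475.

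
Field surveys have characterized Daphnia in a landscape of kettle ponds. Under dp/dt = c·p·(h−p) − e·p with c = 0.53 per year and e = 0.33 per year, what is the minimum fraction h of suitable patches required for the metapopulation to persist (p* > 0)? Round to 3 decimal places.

0.623

p* = h − e/c is positive only when h > e/c.
h_min = e/c = 0.33/0.53 = 0.6226.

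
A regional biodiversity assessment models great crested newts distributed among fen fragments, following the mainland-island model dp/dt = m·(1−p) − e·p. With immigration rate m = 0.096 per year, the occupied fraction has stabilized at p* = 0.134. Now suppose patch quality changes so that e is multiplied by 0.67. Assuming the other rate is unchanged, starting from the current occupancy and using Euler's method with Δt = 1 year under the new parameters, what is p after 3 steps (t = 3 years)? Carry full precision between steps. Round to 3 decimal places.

0.181

Balance m(1−p*) = e·p* gives e = m(1−p*)/p* = 0.096×0.86600/0.13400 = 0.62042.
Starting from p₀ = 0.13400; update p ← p + (dp/dt)·Δt with the new parameters.
step 1: Δp = +0.02743, p = 0.16143
step 2: Δp = +0.01340, p = 0.17483
step 3: Δp = +0.00654, p = 0.18137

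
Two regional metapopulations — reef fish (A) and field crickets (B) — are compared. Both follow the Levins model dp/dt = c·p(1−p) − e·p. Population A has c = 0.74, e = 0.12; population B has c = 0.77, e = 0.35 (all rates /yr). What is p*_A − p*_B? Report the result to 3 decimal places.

A: p*_A = 1 − 0.12/0.74 = 0.8378.
B: p*_B = 1 − 0.35/0.77 = 0.5455.
p*_A − p*_B = 0.8378 − 0.5455 = 0.2924.

0.292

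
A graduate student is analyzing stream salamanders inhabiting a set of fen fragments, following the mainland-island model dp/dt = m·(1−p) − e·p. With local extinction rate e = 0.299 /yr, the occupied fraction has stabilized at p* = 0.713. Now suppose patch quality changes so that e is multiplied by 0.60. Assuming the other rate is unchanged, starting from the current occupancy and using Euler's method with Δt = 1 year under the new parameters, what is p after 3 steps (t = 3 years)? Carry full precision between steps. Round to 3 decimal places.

0.805

Balance m(1−p*) = e·p* gives m = e·p*/(1−p*) = 0.299×0.71300/0.28700 = 0.74281.
Starting from p₀ = 0.71300; update p ← p + (dp/dt)·Δt with the new parameters.
p: 0.71300 → 0.79827  (Δp = +0.08527)
p: 0.79827 → 0.80491  (Δp = +0.00663)
p: 0.80491 → 0.80542  (Δp = +0.00052)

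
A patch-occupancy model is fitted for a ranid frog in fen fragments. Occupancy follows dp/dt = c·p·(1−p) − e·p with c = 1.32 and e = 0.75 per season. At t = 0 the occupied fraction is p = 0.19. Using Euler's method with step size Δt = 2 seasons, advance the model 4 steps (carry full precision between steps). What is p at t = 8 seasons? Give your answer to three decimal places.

0.432

Update rule: p ← p + [c·p·(1−p) − e·p]·Δt with Δt = 2.
p: 0.19000 → 0.31130  (Δp = +0.12130)
p: 0.31130 → 0.41034  (Δp = +0.09905)
p: 0.41034 → 0.43361  (Δp = +0.02326)
p: 0.43361 → 0.43156  (Δp = -0.00205)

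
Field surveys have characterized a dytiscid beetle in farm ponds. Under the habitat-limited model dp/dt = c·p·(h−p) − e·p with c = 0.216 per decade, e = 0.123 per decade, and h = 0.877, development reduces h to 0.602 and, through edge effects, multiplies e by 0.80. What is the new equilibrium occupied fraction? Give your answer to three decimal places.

0.146

Before: p* = h − e/c = 0.877 − 0.123/0.216 = 0.877 − 0.5694 = 0.3076.
After: c = 0.216, e = 0.0984, h = 0.602; p* = 0.602 − 0.0984/0.216 = 0.1464.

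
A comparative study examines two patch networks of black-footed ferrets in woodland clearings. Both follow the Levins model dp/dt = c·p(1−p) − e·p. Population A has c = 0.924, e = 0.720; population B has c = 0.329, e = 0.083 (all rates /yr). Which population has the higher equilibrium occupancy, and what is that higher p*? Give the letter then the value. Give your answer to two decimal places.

B, 0.75

A: p*_A = 1 − 0.720/0.924 = 0.2208.
B: p*_B = 1 − 0.083/0.329 = 0.7477.
B is higher at 0.7477.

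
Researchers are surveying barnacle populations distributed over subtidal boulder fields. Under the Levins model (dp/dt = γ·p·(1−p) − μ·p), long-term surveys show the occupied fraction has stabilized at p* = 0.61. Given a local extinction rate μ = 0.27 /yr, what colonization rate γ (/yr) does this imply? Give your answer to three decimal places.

0.692

At equilibrium γ(1−p*) = μ, so γ = μ/(1−p*).
γ = 0.27/(1 − 0.61) = 0.27/0.3900 = 0.6923.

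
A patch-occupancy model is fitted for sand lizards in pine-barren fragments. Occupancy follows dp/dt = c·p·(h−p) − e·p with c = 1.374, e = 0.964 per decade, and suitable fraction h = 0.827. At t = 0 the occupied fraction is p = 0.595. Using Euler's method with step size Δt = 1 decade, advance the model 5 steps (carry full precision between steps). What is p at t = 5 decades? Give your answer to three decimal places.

0.152

Update rule: p ← p + [c·p·(h−p) − e·p]·Δt with Δt = 1.
  1  |  dp/dt·Δt = -0.383913  |  p_1 = 0.211087
  2  |  dp/dt·Δt = -0.024852  |  p_2 = 0.186235
  3  |  dp/dt·Δt = -0.015567  |  p_3 = 0.170668
  4  |  dp/dt·Δt = -0.010615  |  p_4 = 0.160052
  5  |  dp/dt·Δt = -0.007621  |  p_5 = 0.152431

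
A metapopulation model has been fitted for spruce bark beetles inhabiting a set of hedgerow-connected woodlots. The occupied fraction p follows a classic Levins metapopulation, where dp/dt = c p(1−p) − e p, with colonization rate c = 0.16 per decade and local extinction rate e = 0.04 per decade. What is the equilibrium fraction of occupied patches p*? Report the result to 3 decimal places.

Setting dp/dt = 0 and dividing through by p* gives c·(1−p*) = e.
So p* = 1 − e/c = 1 − 0.04/0.16 = 1 − 0.2500 = 0.7500.

0.750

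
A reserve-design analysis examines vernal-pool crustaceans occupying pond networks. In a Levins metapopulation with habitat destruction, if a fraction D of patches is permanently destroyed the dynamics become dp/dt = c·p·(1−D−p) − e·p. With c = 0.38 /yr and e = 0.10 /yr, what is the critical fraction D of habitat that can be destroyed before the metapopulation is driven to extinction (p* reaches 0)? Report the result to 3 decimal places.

0.737

The nontrivial equilibrium is p* = (1−D) − e/c; extinction occurs when this hits zero.
So D_crit = 1 − e/c = 1 − 0.10/0.38 = 1 − 0.2632 = 0.7368.
This equals the undisturbed p*, a classic result of Lande's extension.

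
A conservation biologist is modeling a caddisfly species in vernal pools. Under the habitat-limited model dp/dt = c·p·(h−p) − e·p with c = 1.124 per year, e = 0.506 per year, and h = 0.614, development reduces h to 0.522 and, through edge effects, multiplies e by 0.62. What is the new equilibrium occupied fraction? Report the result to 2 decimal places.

0.24

Before: p* = h − e/c = 0.614 − 0.506/1.124 = 0.614 − 0.4502 = 0.1638.
After: c = 1.124, e = 0.31372, h = 0.522; p* = 0.522 − 0.31372/1.124 = 0.2429.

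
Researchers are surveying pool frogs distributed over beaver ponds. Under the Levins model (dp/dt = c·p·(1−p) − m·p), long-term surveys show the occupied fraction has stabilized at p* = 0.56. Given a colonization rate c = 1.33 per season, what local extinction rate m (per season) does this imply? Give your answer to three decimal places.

0.585

At equilibrium c(1−p*) = m.
m = 1.33 × (1 − 0.56) = 1.33 × 0.4400 = 0.5852.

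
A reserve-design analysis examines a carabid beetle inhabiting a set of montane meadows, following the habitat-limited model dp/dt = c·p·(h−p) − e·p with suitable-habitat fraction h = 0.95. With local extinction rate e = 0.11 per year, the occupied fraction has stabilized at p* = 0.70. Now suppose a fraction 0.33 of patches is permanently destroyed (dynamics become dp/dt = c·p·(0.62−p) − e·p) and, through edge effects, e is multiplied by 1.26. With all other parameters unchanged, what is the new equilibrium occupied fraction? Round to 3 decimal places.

Balance c(h−p*) = e gives c = e/(0.95 − 0.70000) = 0.11/0.25000 = 0.44000.
New p* = 0.62 − e/c = 0.62 − 0.13860/0.44000 = 0.30500.

0.305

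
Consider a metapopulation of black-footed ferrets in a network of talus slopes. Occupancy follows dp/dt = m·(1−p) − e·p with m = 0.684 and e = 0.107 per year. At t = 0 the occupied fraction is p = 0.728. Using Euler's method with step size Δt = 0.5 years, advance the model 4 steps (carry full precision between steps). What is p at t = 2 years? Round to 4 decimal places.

0.8465

Update rule: p ← p + [m·(1−p) − e·p]·Δt with Δt = 0.5.
  1  |  dp/dt·Δt = +0.054076  |  p_1 = 0.782076
  2  |  dp/dt·Δt = +0.032689  |  p_2 = 0.814765
  3  |  dp/dt·Δt = +0.019760  |  p_3 = 0.834525
  4  |  dp/dt·Δt = +0.011945  |  p_4 = 0.846471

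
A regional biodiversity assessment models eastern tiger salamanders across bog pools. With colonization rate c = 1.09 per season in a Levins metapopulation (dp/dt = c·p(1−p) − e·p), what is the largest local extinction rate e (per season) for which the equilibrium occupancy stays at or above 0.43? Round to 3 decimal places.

1 − e/c ≥ 0.43 ⇒ e ≤ c(1 − 0.43) = 1.09 × 0.5700.
e_max = 0.6213.

0.621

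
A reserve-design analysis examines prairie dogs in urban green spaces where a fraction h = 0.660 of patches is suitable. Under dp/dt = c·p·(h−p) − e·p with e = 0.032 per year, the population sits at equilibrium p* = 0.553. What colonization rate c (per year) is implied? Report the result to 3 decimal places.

0.299

At equilibrium c(h−p*) = e, so c = e/(h−p*).
c = 0.032/(0.660 − 0.553) = 0.032/0.1070 = 0.2991.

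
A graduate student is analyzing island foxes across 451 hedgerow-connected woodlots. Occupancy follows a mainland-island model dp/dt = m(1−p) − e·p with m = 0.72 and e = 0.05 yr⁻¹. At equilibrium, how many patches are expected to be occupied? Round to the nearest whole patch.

p* = m/(m+e) = 0.72/0.7700 = 0.9351.
Expected occupied patches = N × p* = 451 × 0.9351 = 421.71 ≈ 422.

422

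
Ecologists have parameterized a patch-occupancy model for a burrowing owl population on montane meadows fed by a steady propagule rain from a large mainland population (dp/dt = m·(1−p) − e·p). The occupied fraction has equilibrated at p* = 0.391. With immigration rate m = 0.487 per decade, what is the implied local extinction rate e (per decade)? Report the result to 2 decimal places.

0.76

At equilibrium m(1−p*) = e·p*, so e = m(1−p*)/p*.
e = 0.487 × 0.6090 / 0.391 = 0.7585.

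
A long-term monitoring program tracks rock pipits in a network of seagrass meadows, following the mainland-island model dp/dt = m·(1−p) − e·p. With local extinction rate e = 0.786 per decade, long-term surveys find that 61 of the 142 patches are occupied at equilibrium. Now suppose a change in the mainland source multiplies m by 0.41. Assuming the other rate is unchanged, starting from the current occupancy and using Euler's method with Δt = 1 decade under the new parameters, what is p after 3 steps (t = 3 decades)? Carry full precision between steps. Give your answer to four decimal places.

Observed p* = 61/142 = 0.42958.
Balance m(1−p*) = e·p* gives m = e·p*/(1−p*) = 0.786×0.42958/0.57042 = 0.59193.
Starting from p₀ = 0.42958; update p ← p + (dp/dt)·Δt with the new parameters.
step 1: Δp = -0.19921, p = 0.23037
step 2: Δp = +0.00572, p = 0.23608
step 3: Δp = -0.00016, p = 0.23592

0.2359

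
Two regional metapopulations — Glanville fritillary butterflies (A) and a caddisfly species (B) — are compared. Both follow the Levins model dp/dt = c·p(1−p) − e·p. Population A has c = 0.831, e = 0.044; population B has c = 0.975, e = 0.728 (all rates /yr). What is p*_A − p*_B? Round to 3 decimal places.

A: p*_A = 1 − 0.044/0.831 = 0.9471.
B: p*_B = 1 − 0.728/0.975 = 0.2533.
p*_A − p*_B = 0.9471 − 0.2533 = 0.6937.

0.694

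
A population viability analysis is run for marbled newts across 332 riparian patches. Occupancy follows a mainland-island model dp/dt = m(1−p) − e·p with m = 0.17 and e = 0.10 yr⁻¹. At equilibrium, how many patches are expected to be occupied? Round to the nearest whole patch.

209

p* = m/(m+e) = 0.17/0.2700 = 0.6296.
Expected occupied patches = N × p* = 332 × 0.6296 = 209.04 ≈ 209.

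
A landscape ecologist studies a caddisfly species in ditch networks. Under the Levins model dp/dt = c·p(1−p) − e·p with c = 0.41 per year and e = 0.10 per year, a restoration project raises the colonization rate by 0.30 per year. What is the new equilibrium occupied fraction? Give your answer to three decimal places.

0.859

Before: p* = 1 − 0.10/0.41 = 0.7561.
After the change, c = 0.71, e = 0.1, so p* = 1 − 0.1/0.71 = 0.8592.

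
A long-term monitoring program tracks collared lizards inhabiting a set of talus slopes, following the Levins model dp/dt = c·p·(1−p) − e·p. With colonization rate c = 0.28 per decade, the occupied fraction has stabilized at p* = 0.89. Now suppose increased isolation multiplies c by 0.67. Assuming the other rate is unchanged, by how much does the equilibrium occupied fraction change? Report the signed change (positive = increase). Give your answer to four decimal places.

Balance c(1−p*) = e gives e = 0.28×(1 − 0.89000) = 0.03080.
New p* = 1 − e/c = 1 − 0.03080/0.18760 = 0.83582.
Δp* = 0.83582 − 0.89000 = -0.05418.

-0.0542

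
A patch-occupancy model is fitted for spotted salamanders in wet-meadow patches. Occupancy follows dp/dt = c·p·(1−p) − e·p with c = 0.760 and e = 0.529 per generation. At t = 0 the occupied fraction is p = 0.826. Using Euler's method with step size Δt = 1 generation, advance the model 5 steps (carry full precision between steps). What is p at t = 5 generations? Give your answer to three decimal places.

Update rule: p ← p + [c·p·(1−p) − e·p]·Δt with Δt = 1.
  1  |  dp/dt·Δt = -0.327724  |  p_1 = 0.498276
  2  |  dp/dt·Δt = -0.073590  |  p_2 = 0.424686
  3  |  dp/dt·Δt = -0.038970  |  p_3 = 0.385716
  4  |  dp/dt·Δt = -0.023970  |  p_4 = 0.361746
  5  |  dp/dt·Δt = -0.015890  |  p_5 = 0.345856

0.346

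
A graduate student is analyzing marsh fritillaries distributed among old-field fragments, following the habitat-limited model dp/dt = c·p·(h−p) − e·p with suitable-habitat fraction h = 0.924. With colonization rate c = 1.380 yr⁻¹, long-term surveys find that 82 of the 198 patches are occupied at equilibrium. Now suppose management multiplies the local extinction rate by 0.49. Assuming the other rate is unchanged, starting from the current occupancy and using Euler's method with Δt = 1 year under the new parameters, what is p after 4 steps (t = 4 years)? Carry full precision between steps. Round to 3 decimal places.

0.674

Observed p* = 82/198 = 0.41414.
Balance c(h−p*) = e gives e = 1.380×(0.924 − 0.41414) = 0.70360.
Starting from p₀ = 0.41414; update p ← p + (dp/dt)·Δt with the new parameters.
  1  |  dp/dt·Δt = +0.148610  |  p_1 = 0.562751
  2  |  dp/dt·Δt = +0.086527  |  p_2 = 0.649278
  3  |  dp/dt·Δt = +0.022303  |  p_3 = 0.671581
  4  |  dp/dt·Δt = +0.002399  |  p_4 = 0.673980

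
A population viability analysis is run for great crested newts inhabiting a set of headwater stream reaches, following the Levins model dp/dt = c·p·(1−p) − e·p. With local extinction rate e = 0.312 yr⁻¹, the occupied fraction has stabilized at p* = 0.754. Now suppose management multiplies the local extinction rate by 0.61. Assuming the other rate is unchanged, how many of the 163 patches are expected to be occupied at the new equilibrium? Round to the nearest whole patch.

Balance c(1−p*) = e gives c = e/(1 − 0.75400) = 0.312/0.24600 = 1.26829.
New p* = 1 − e/c = 1 − 0.19032/1.26829 = 0.84994.
Expected occupied = 163 × 0.84994 = 138.54 ≈ 139.

139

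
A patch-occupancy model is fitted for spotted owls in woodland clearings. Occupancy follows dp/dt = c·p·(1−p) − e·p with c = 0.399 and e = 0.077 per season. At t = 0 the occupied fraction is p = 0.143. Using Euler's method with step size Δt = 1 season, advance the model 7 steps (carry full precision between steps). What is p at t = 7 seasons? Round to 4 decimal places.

Update rule: p ← p + [c·p·(1−p) − e·p]·Δt with Δt = 1.
step 1: Δp = +0.03789, p = 0.18089
step 2: Δp = +0.04519, p = 0.22608
step 3: Δp = +0.05240, p = 0.27848
step 4: Δp = +0.05873, p = 0.33721
step 5: Δp = +0.06321, p = 0.40042
step 6: Δp = +0.06496, p = 0.46538
step 7: Δp = +0.06344, p = 0.52882

0.5288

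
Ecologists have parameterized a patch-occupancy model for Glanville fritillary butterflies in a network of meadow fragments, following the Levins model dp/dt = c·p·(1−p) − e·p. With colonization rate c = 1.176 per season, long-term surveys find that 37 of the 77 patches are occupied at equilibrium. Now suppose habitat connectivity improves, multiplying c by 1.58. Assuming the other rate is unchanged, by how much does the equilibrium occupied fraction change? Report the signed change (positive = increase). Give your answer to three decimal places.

0.191

Observed p* = 37/77 = 0.48052.
Balance c(1−p*) = e gives e = 1.176×(1 − 0.48052) = 0.61091.
New p* = 1 − e/c = 1 − 0.61091/1.85808 = 0.67121.
Δp* = 0.67121 − 0.48052 = +0.19069.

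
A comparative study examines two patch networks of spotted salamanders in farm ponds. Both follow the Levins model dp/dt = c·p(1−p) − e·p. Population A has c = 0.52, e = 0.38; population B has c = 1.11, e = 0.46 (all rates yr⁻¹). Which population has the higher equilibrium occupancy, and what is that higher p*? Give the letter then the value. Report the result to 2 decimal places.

A: p*_A = 1 − 0.38/0.52 = 0.2692.
B: p*_B = 1 − 0.46/1.11 = 0.5856.
B is higher at 0.5856.

B, 0.59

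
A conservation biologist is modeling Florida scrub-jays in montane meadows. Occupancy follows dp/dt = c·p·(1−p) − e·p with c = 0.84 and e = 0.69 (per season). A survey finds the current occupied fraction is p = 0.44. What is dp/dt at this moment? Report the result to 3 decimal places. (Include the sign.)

Colonization term: c·p·(1−p) = 0.84×0.44×0.5600 = 0.20698.
Extinction term: e·p = 0.30360.
dp/dt = 0.20698 − 0.30360 = -0.09662.

-0.097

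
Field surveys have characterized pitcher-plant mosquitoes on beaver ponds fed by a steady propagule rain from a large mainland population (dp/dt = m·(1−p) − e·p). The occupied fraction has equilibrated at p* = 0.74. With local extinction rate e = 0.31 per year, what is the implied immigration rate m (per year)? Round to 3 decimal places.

0.882

At equilibrium m(1−p*) = e·p*, so m = e·p*/(1−p*).
m = 0.31 × 0.74 / 0.2600 = 0.2294/0.2600 = 0.8823.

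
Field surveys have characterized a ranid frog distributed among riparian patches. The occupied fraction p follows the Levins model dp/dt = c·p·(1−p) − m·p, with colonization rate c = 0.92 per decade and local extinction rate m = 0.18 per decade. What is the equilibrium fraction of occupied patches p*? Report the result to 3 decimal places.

0.804

Setting dp/dt = 0 and dividing through by p* gives c·(1−p*) = m.
So p* = 1 − m/c = 1 − 0.18/0.92 = 1 − 0.1957 = 0.8043.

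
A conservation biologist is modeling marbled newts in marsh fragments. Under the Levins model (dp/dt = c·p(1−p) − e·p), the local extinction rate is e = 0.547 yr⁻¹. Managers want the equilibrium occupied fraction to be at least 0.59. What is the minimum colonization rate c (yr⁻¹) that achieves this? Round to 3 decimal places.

p* = 1 − e/c ≥ 0.59 requires e/c ≤ 0.4100, i.e. c ≥ e/0.4100.
c_min = 0.547/0.4100 = 1.3341.

1.334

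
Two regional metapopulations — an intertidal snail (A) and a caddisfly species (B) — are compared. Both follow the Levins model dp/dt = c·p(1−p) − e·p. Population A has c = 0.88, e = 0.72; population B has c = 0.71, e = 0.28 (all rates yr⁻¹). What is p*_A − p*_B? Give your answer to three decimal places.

A: p*_A = 1 − 0.72/0.88 = 0.1818.
B: p*_B = 1 − 0.28/0.71 = 0.6056.
p*_A − p*_B = 0.1818 − 0.6056 = -0.4238.

-0.424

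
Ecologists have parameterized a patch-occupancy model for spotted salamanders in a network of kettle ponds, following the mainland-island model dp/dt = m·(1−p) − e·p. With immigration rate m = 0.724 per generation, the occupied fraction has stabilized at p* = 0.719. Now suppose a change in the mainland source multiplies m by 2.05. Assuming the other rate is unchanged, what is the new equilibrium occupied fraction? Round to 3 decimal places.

0.840

Balance m(1−p*) = e·p* gives e = m(1−p*)/p* = 0.724×0.28100/0.71900 = 0.28295.
New p* = m/(m+e) = 1.48420/(1.48420+0.28295) = 0.83988.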